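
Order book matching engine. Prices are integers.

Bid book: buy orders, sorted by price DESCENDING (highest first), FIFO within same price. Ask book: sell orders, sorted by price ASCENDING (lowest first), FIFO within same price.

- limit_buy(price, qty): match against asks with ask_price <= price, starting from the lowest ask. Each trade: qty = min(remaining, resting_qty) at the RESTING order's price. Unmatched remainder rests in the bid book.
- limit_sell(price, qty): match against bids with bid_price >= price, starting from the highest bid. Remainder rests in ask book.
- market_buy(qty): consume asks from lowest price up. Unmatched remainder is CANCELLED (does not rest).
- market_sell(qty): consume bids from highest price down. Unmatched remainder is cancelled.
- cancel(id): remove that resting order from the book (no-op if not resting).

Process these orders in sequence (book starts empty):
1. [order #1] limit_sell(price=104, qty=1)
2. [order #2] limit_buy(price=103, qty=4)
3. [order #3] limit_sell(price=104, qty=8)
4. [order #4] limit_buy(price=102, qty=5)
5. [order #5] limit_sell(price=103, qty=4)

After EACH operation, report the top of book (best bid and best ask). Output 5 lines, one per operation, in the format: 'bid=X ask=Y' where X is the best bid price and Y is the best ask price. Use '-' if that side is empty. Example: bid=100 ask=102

After op 1 [order #1] limit_sell(price=104, qty=1): fills=none; bids=[-] asks=[#1:1@104]
After op 2 [order #2] limit_buy(price=103, qty=4): fills=none; bids=[#2:4@103] asks=[#1:1@104]
After op 3 [order #3] limit_sell(price=104, qty=8): fills=none; bids=[#2:4@103] asks=[#1:1@104 #3:8@104]
After op 4 [order #4] limit_buy(price=102, qty=5): fills=none; bids=[#2:4@103 #4:5@102] asks=[#1:1@104 #3:8@104]
After op 5 [order #5] limit_sell(price=103, qty=4): fills=#2x#5:4@103; bids=[#4:5@102] asks=[#1:1@104 #3:8@104]

Answer: bid=- ask=104
bid=103 ask=104
bid=103 ask=104
bid=103 ask=104
bid=102 ask=104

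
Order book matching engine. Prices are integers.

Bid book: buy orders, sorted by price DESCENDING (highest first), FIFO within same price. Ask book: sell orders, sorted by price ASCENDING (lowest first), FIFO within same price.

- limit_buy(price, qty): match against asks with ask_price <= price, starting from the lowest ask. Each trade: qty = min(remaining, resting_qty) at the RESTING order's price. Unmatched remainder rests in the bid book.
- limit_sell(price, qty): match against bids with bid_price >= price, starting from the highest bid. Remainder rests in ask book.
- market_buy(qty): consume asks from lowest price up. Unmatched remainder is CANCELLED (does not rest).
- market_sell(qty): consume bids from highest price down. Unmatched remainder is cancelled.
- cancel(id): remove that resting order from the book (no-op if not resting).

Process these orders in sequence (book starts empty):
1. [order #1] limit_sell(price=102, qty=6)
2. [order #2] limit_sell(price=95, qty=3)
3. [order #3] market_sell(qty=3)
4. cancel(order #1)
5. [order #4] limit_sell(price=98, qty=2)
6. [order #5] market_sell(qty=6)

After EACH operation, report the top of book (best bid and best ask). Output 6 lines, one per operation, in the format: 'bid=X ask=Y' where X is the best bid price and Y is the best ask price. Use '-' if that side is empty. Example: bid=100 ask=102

After op 1 [order #1] limit_sell(price=102, qty=6): fills=none; bids=[-] asks=[#1:6@102]
After op 2 [order #2] limit_sell(price=95, qty=3): fills=none; bids=[-] asks=[#2:3@95 #1:6@102]
After op 3 [order #3] market_sell(qty=3): fills=none; bids=[-] asks=[#2:3@95 #1:6@102]
After op 4 cancel(order #1): fills=none; bids=[-] asks=[#2:3@95]
After op 5 [order #4] limit_sell(price=98, qty=2): fills=none; bids=[-] asks=[#2:3@95 #4:2@98]
After op 6 [order #5] market_sell(qty=6): fills=none; bids=[-] asks=[#2:3@95 #4:2@98]

Answer: bid=- ask=102
bid=- ask=95
bid=- ask=95
bid=- ask=95
bid=- ask=95
bid=- ask=95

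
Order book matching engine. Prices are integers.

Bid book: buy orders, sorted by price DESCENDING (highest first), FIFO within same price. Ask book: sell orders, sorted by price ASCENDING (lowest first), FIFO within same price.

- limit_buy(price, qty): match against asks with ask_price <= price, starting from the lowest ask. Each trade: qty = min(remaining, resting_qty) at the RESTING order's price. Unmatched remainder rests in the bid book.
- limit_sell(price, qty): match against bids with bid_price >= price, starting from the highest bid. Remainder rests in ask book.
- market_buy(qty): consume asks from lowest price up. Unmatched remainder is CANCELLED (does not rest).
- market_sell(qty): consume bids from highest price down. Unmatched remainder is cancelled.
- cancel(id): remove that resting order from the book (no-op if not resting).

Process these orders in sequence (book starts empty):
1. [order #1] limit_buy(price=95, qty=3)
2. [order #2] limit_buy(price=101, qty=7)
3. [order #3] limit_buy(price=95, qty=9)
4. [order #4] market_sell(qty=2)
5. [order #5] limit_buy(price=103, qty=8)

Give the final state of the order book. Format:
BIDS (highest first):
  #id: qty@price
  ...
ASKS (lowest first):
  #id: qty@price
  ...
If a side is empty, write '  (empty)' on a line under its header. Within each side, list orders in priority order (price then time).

Answer: BIDS (highest first):
  #5: 8@103
  #2: 5@101
  #1: 3@95
  #3: 9@95
ASKS (lowest first):
  (empty)

Derivation:
After op 1 [order #1] limit_buy(price=95, qty=3): fills=none; bids=[#1:3@95] asks=[-]
After op 2 [order #2] limit_buy(price=101, qty=7): fills=none; bids=[#2:7@101 #1:3@95] asks=[-]
After op 3 [order #3] limit_buy(price=95, qty=9): fills=none; bids=[#2:7@101 #1:3@95 #3:9@95] asks=[-]
After op 4 [order #4] market_sell(qty=2): fills=#2x#4:2@101; bids=[#2:5@101 #1:3@95 #3:9@95] asks=[-]
After op 5 [order #5] limit_buy(price=103, qty=8): fills=none; bids=[#5:8@103 #2:5@101 #1:3@95 #3:9@95] asks=[-]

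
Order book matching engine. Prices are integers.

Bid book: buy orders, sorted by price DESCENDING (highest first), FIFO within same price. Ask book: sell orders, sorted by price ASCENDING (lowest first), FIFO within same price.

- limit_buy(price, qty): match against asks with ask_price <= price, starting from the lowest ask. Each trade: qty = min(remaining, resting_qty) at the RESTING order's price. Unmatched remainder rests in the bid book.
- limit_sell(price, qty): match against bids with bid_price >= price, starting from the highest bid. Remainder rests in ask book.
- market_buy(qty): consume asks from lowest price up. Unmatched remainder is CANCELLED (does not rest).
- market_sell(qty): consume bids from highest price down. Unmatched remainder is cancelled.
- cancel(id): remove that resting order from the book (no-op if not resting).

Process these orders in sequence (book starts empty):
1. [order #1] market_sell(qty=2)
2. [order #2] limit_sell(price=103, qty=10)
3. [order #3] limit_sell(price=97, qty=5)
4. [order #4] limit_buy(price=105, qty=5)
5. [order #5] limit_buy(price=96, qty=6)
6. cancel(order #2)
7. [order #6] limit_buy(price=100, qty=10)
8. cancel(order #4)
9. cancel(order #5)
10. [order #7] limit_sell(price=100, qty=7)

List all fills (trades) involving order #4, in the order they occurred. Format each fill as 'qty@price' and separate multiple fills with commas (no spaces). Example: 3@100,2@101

After op 1 [order #1] market_sell(qty=2): fills=none; bids=[-] asks=[-]
After op 2 [order #2] limit_sell(price=103, qty=10): fills=none; bids=[-] asks=[#2:10@103]
After op 3 [order #3] limit_sell(price=97, qty=5): fills=none; bids=[-] asks=[#3:5@97 #2:10@103]
After op 4 [order #4] limit_buy(price=105, qty=5): fills=#4x#3:5@97; bids=[-] asks=[#2:10@103]
After op 5 [order #5] limit_buy(price=96, qty=6): fills=none; bids=[#5:6@96] asks=[#2:10@103]
After op 6 cancel(order #2): fills=none; bids=[#5:6@96] asks=[-]
After op 7 [order #6] limit_buy(price=100, qty=10): fills=none; bids=[#6:10@100 #5:6@96] asks=[-]
After op 8 cancel(order #4): fills=none; bids=[#6:10@100 #5:6@96] asks=[-]
After op 9 cancel(order #5): fills=none; bids=[#6:10@100] asks=[-]
After op 10 [order #7] limit_sell(price=100, qty=7): fills=#6x#7:7@100; bids=[#6:3@100] asks=[-]

Answer: 5@97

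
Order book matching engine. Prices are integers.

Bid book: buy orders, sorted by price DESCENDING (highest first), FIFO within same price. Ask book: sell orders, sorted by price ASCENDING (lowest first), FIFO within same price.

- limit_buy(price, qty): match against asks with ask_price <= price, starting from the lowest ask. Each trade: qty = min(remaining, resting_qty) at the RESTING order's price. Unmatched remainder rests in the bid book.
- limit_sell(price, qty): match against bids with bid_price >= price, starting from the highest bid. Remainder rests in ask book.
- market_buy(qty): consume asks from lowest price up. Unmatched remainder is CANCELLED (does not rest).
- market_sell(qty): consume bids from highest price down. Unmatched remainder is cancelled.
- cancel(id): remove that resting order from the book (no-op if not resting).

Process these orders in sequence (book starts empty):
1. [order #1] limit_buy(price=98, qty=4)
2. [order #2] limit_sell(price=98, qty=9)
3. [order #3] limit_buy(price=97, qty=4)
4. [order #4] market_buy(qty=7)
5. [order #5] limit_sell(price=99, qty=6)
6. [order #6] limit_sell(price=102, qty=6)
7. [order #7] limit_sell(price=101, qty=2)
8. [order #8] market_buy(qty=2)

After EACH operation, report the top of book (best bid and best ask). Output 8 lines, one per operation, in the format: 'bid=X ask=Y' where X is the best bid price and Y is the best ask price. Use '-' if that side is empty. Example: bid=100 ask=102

Answer: bid=98 ask=-
bid=- ask=98
bid=97 ask=98
bid=97 ask=-
bid=97 ask=99
bid=97 ask=99
bid=97 ask=99
bid=97 ask=99

Derivation:
After op 1 [order #1] limit_buy(price=98, qty=4): fills=none; bids=[#1:4@98] asks=[-]
After op 2 [order #2] limit_sell(price=98, qty=9): fills=#1x#2:4@98; bids=[-] asks=[#2:5@98]
After op 3 [order #3] limit_buy(price=97, qty=4): fills=none; bids=[#3:4@97] asks=[#2:5@98]
After op 4 [order #4] market_buy(qty=7): fills=#4x#2:5@98; bids=[#3:4@97] asks=[-]
After op 5 [order #5] limit_sell(price=99, qty=6): fills=none; bids=[#3:4@97] asks=[#5:6@99]
After op 6 [order #6] limit_sell(price=102, qty=6): fills=none; bids=[#3:4@97] asks=[#5:6@99 #6:6@102]
After op 7 [order #7] limit_sell(price=101, qty=2): fills=none; bids=[#3:4@97] asks=[#5:6@99 #7:2@101 #6:6@102]
After op 8 [order #8] market_buy(qty=2): fills=#8x#5:2@99; bids=[#3:4@97] asks=[#5:4@99 #7:2@101 #6:6@102]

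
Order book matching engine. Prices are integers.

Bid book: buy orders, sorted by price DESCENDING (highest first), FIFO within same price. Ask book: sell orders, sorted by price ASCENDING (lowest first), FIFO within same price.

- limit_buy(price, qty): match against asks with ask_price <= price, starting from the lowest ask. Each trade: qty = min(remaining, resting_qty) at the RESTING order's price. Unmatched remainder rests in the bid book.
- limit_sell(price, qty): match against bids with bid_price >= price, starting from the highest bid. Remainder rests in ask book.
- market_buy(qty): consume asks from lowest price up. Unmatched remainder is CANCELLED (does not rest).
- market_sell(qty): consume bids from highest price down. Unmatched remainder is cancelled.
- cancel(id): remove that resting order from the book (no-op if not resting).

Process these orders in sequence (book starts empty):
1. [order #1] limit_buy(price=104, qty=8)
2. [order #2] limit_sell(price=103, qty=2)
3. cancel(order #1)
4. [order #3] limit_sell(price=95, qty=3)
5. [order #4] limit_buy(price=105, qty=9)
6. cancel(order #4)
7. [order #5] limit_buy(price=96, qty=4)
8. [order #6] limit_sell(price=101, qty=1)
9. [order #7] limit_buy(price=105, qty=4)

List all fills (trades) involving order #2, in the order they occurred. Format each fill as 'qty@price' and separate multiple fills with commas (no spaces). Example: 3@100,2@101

After op 1 [order #1] limit_buy(price=104, qty=8): fills=none; bids=[#1:8@104] asks=[-]
After op 2 [order #2] limit_sell(price=103, qty=2): fills=#1x#2:2@104; bids=[#1:6@104] asks=[-]
After op 3 cancel(order #1): fills=none; bids=[-] asks=[-]
After op 4 [order #3] limit_sell(price=95, qty=3): fills=none; bids=[-] asks=[#3:3@95]
After op 5 [order #4] limit_buy(price=105, qty=9): fills=#4x#3:3@95; bids=[#4:6@105] asks=[-]
After op 6 cancel(order #4): fills=none; bids=[-] asks=[-]
After op 7 [order #5] limit_buy(price=96, qty=4): fills=none; bids=[#5:4@96] asks=[-]
After op 8 [order #6] limit_sell(price=101, qty=1): fills=none; bids=[#5:4@96] asks=[#6:1@101]
After op 9 [order #7] limit_buy(price=105, qty=4): fills=#7x#6:1@101; bids=[#7:3@105 #5:4@96] asks=[-]

Answer: 2@104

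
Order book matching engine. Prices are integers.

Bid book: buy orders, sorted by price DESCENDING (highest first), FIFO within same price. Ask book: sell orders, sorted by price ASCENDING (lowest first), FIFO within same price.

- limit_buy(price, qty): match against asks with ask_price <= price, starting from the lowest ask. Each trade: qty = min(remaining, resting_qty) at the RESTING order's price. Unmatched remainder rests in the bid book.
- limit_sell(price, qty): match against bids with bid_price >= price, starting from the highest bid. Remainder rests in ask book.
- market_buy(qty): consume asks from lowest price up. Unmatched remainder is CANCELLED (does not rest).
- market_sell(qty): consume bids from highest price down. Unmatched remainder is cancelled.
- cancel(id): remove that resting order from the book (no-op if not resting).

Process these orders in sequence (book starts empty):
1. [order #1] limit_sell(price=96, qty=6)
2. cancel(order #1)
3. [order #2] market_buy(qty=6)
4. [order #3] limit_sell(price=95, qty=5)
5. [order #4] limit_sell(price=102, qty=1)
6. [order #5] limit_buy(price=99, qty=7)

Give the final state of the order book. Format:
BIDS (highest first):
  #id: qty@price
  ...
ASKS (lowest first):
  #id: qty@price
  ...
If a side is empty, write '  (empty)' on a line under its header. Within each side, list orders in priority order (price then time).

Answer: BIDS (highest first):
  #5: 2@99
ASKS (lowest first):
  #4: 1@102

Derivation:
After op 1 [order #1] limit_sell(price=96, qty=6): fills=none; bids=[-] asks=[#1:6@96]
After op 2 cancel(order #1): fills=none; bids=[-] asks=[-]
After op 3 [order #2] market_buy(qty=6): fills=none; bids=[-] asks=[-]
After op 4 [order #3] limit_sell(price=95, qty=5): fills=none; bids=[-] asks=[#3:5@95]
After op 5 [order #4] limit_sell(price=102, qty=1): fills=none; bids=[-] asks=[#3:5@95 #4:1@102]
After op 6 [order #5] limit_buy(price=99, qty=7): fills=#5x#3:5@95; bids=[#5:2@99] asks=[#4:1@102]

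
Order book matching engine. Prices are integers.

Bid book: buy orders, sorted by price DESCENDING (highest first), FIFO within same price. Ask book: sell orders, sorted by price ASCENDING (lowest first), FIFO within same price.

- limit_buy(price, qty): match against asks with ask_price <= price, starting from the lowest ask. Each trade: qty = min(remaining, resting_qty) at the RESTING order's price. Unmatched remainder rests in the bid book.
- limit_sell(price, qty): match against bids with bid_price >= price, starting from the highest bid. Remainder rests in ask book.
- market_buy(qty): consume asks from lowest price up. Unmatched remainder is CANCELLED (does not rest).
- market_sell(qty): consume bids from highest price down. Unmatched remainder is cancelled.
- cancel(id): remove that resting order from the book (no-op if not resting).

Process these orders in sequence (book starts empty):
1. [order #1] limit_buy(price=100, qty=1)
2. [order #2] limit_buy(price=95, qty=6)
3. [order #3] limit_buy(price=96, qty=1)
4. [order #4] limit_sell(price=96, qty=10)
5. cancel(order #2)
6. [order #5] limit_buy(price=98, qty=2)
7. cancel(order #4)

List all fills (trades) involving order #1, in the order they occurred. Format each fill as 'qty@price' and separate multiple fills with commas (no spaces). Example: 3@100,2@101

After op 1 [order #1] limit_buy(price=100, qty=1): fills=none; bids=[#1:1@100] asks=[-]
After op 2 [order #2] limit_buy(price=95, qty=6): fills=none; bids=[#1:1@100 #2:6@95] asks=[-]
After op 3 [order #3] limit_buy(price=96, qty=1): fills=none; bids=[#1:1@100 #3:1@96 #2:6@95] asks=[-]
After op 4 [order #4] limit_sell(price=96, qty=10): fills=#1x#4:1@100 #3x#4:1@96; bids=[#2:6@95] asks=[#4:8@96]
After op 5 cancel(order #2): fills=none; bids=[-] asks=[#4:8@96]
After op 6 [order #5] limit_buy(price=98, qty=2): fills=#5x#4:2@96; bids=[-] asks=[#4:6@96]
After op 7 cancel(order #4): fills=none; bids=[-] asks=[-]

Answer: 1@100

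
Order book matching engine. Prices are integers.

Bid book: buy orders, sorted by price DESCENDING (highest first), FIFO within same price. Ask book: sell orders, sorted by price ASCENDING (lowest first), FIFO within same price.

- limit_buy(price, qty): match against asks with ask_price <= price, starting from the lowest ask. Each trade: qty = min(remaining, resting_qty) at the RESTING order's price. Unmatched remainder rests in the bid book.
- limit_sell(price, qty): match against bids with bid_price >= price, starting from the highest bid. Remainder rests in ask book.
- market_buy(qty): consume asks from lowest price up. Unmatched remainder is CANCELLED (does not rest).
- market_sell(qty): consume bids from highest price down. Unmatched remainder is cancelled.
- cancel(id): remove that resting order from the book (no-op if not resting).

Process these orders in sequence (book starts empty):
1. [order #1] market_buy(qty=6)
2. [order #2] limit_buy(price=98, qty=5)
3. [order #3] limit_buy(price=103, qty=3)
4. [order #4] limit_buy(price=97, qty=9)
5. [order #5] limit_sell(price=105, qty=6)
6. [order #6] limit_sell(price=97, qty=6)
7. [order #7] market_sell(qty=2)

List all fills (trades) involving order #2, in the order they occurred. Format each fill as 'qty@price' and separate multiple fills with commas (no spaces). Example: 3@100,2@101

After op 1 [order #1] market_buy(qty=6): fills=none; bids=[-] asks=[-]
After op 2 [order #2] limit_buy(price=98, qty=5): fills=none; bids=[#2:5@98] asks=[-]
After op 3 [order #3] limit_buy(price=103, qty=3): fills=none; bids=[#3:3@103 #2:5@98] asks=[-]
After op 4 [order #4] limit_buy(price=97, qty=9): fills=none; bids=[#3:3@103 #2:5@98 #4:9@97] asks=[-]
After op 5 [order #5] limit_sell(price=105, qty=6): fills=none; bids=[#3:3@103 #2:5@98 #4:9@97] asks=[#5:6@105]
After op 6 [order #6] limit_sell(price=97, qty=6): fills=#3x#6:3@103 #2x#6:3@98; bids=[#2:2@98 #4:9@97] asks=[#5:6@105]
After op 7 [order #7] market_sell(qty=2): fills=#2x#7:2@98; bids=[#4:9@97] asks=[#5:6@105]

Answer: 3@98,2@98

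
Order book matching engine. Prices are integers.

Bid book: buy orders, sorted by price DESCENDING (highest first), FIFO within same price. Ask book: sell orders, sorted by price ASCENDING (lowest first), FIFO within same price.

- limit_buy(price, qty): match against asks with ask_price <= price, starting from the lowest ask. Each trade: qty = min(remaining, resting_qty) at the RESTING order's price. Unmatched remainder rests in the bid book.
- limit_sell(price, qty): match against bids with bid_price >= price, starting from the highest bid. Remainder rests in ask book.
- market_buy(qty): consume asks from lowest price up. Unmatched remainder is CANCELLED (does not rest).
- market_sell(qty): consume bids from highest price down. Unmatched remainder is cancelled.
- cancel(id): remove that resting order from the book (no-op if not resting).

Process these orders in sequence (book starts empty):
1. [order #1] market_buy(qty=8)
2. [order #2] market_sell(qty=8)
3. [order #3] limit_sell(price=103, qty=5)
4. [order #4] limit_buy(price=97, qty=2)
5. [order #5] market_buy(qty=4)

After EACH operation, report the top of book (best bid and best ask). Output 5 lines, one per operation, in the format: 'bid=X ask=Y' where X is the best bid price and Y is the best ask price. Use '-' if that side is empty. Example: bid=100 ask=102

Answer: bid=- ask=-
bid=- ask=-
bid=- ask=103
bid=97 ask=103
bid=97 ask=103

Derivation:
After op 1 [order #1] market_buy(qty=8): fills=none; bids=[-] asks=[-]
After op 2 [order #2] market_sell(qty=8): fills=none; bids=[-] asks=[-]
After op 3 [order #3] limit_sell(price=103, qty=5): fills=none; bids=[-] asks=[#3:5@103]
After op 4 [order #4] limit_buy(price=97, qty=2): fills=none; bids=[#4:2@97] asks=[#3:5@103]
After op 5 [order #5] market_buy(qty=4): fills=#5x#3:4@103; bids=[#4:2@97] asks=[#3:1@103]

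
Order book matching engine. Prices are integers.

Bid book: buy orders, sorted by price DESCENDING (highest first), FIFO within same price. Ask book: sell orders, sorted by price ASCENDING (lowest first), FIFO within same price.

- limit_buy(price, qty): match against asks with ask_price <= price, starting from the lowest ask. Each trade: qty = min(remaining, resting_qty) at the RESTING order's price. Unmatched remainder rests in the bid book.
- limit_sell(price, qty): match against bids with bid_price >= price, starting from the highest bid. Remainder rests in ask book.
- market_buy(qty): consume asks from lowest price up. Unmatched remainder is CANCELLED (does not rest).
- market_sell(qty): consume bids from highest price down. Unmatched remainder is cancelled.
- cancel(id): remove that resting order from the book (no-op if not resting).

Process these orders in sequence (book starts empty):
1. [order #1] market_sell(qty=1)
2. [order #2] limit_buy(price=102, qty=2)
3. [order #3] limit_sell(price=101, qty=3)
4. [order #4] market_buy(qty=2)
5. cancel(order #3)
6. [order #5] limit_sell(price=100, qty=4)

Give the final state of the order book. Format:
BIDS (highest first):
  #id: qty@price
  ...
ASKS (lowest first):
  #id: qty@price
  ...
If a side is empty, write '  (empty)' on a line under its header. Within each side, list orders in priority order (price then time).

Answer: BIDS (highest first):
  (empty)
ASKS (lowest first):
  #5: 4@100

Derivation:
After op 1 [order #1] market_sell(qty=1): fills=none; bids=[-] asks=[-]
After op 2 [order #2] limit_buy(price=102, qty=2): fills=none; bids=[#2:2@102] asks=[-]
After op 3 [order #3] limit_sell(price=101, qty=3): fills=#2x#3:2@102; bids=[-] asks=[#3:1@101]
After op 4 [order #4] market_buy(qty=2): fills=#4x#3:1@101; bids=[-] asks=[-]
After op 5 cancel(order #3): fills=none; bids=[-] asks=[-]
After op 6 [order #5] limit_sell(price=100, qty=4): fills=none; bids=[-] asks=[#5:4@100]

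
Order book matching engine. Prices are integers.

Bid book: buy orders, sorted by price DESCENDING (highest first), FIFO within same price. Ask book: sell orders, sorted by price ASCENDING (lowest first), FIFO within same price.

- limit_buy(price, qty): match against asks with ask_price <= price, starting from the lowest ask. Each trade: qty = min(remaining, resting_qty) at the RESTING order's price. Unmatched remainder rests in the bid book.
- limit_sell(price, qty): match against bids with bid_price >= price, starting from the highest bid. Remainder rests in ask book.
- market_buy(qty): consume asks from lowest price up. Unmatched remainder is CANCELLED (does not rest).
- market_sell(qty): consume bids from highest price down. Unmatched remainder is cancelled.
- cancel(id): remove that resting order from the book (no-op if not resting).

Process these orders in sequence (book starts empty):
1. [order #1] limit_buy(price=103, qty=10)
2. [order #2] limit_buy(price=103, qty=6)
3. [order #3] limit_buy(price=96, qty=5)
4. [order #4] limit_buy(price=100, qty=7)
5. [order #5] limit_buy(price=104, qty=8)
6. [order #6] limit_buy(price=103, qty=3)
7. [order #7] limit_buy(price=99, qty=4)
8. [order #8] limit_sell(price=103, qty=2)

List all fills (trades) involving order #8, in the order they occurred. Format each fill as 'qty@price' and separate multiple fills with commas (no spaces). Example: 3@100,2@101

After op 1 [order #1] limit_buy(price=103, qty=10): fills=none; bids=[#1:10@103] asks=[-]
After op 2 [order #2] limit_buy(price=103, qty=6): fills=none; bids=[#1:10@103 #2:6@103] asks=[-]
After op 3 [order #3] limit_buy(price=96, qty=5): fills=none; bids=[#1:10@103 #2:6@103 #3:5@96] asks=[-]
After op 4 [order #4] limit_buy(price=100, qty=7): fills=none; bids=[#1:10@103 #2:6@103 #4:7@100 #3:5@96] asks=[-]
After op 5 [order #5] limit_buy(price=104, qty=8): fills=none; bids=[#5:8@104 #1:10@103 #2:6@103 #4:7@100 #3:5@96] asks=[-]
After op 6 [order #6] limit_buy(price=103, qty=3): fills=none; bids=[#5:8@104 #1:10@103 #2:6@103 #6:3@103 #4:7@100 #3:5@96] asks=[-]
After op 7 [order #7] limit_buy(price=99, qty=4): fills=none; bids=[#5:8@104 #1:10@103 #2:6@103 #6:3@103 #4:7@100 #7:4@99 #3:5@96] asks=[-]
After op 8 [order #8] limit_sell(price=103, qty=2): fills=#5x#8:2@104; bids=[#5:6@104 #1:10@103 #2:6@103 #6:3@103 #4:7@100 #7:4@99 #3:5@96] asks=[-]

Answer: 2@104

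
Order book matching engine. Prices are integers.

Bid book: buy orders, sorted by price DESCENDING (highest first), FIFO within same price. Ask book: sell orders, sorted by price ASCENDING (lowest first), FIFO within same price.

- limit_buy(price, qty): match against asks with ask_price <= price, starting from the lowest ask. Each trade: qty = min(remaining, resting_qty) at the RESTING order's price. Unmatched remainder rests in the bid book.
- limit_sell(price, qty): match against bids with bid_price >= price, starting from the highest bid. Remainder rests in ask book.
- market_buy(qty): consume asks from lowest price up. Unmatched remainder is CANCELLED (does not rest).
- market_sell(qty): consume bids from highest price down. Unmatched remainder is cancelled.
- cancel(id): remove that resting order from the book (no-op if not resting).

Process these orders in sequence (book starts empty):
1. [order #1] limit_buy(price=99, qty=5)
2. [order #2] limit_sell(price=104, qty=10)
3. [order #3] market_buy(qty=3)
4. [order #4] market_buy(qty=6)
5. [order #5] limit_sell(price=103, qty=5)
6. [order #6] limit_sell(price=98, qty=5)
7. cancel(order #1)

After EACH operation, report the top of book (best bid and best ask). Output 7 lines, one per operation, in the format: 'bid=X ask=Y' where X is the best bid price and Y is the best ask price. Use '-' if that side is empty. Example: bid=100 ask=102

After op 1 [order #1] limit_buy(price=99, qty=5): fills=none; bids=[#1:5@99] asks=[-]
After op 2 [order #2] limit_sell(price=104, qty=10): fills=none; bids=[#1:5@99] asks=[#2:10@104]
After op 3 [order #3] market_buy(qty=3): fills=#3x#2:3@104; bids=[#1:5@99] asks=[#2:7@104]
After op 4 [order #4] market_buy(qty=6): fills=#4x#2:6@104; bids=[#1:5@99] asks=[#2:1@104]
After op 5 [order #5] limit_sell(price=103, qty=5): fills=none; bids=[#1:5@99] asks=[#5:5@103 #2:1@104]
After op 6 [order #6] limit_sell(price=98, qty=5): fills=#1x#6:5@99; bids=[-] asks=[#5:5@103 #2:1@104]
After op 7 cancel(order #1): fills=none; bids=[-] asks=[#5:5@103 #2:1@104]

Answer: bid=99 ask=-
bid=99 ask=104
bid=99 ask=104
bid=99 ask=104
bid=99 ask=103
bid=- ask=103
bid=- ask=103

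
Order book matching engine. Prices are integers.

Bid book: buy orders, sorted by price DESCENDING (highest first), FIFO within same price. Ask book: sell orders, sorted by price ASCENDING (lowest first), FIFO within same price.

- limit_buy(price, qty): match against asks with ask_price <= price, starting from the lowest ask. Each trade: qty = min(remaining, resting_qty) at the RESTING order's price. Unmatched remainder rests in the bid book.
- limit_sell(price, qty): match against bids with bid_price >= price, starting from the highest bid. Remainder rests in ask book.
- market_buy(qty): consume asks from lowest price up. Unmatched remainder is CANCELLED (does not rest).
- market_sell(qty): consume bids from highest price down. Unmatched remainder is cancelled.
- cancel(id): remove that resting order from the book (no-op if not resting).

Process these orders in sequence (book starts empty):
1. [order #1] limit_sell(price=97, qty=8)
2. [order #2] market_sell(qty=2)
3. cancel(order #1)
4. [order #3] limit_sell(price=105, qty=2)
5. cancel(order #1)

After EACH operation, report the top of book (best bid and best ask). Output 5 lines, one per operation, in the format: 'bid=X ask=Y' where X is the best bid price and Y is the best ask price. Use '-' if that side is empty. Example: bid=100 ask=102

After op 1 [order #1] limit_sell(price=97, qty=8): fills=none; bids=[-] asks=[#1:8@97]
After op 2 [order #2] market_sell(qty=2): fills=none; bids=[-] asks=[#1:8@97]
After op 3 cancel(order #1): fills=none; bids=[-] asks=[-]
After op 4 [order #3] limit_sell(price=105, qty=2): fills=none; bids=[-] asks=[#3:2@105]
After op 5 cancel(order #1): fills=none; bids=[-] asks=[#3:2@105]

Answer: bid=- ask=97
bid=- ask=97
bid=- ask=-
bid=- ask=105
bid=- ask=105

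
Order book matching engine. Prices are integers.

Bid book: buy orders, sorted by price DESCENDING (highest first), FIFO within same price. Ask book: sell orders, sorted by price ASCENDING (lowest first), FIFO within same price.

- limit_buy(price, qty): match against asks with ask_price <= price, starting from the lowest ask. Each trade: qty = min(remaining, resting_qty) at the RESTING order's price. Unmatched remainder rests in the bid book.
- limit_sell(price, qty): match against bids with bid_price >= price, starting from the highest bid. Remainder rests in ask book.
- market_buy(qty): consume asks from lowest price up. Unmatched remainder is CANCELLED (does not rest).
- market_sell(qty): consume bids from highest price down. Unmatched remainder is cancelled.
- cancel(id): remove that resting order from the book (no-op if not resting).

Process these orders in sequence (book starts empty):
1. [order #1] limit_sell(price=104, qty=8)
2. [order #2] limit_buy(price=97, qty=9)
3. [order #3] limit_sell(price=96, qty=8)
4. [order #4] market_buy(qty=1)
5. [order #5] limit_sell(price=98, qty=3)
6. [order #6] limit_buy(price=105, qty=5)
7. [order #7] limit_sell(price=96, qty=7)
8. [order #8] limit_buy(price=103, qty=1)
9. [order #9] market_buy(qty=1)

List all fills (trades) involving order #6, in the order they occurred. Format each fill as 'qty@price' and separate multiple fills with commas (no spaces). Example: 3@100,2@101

Answer: 3@98,2@104

Derivation:
After op 1 [order #1] limit_sell(price=104, qty=8): fills=none; bids=[-] asks=[#1:8@104]
After op 2 [order #2] limit_buy(price=97, qty=9): fills=none; bids=[#2:9@97] asks=[#1:8@104]
After op 3 [order #3] limit_sell(price=96, qty=8): fills=#2x#3:8@97; bids=[#2:1@97] asks=[#1:8@104]
After op 4 [order #4] market_buy(qty=1): fills=#4x#1:1@104; bids=[#2:1@97] asks=[#1:7@104]
After op 5 [order #5] limit_sell(price=98, qty=3): fills=none; bids=[#2:1@97] asks=[#5:3@98 #1:7@104]
After op 6 [order #6] limit_buy(price=105, qty=5): fills=#6x#5:3@98 #6x#1:2@104; bids=[#2:1@97] asks=[#1:5@104]
After op 7 [order #7] limit_sell(price=96, qty=7): fills=#2x#7:1@97; bids=[-] asks=[#7:6@96 #1:5@104]
After op 8 [order #8] limit_buy(price=103, qty=1): fills=#8x#7:1@96; bids=[-] asks=[#7:5@96 #1:5@104]
After op 9 [order #9] market_buy(qty=1): fills=#9x#7:1@96; bids=[-] asks=[#7:4@96 #1:5@104]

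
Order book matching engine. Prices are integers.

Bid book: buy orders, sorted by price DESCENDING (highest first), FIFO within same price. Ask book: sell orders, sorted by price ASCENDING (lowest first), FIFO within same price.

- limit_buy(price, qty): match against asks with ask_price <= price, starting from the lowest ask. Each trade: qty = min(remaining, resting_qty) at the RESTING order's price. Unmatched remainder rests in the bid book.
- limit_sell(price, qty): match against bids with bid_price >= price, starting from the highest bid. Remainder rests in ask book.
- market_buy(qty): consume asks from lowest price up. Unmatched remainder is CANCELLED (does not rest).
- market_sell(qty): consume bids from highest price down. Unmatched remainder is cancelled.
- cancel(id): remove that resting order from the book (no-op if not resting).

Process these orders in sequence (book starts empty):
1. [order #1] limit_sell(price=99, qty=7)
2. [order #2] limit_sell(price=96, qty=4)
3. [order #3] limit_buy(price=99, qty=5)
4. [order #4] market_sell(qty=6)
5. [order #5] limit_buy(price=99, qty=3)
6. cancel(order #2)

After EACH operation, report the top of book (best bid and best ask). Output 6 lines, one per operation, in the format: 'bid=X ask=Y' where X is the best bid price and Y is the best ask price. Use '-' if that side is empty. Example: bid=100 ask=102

Answer: bid=- ask=99
bid=- ask=96
bid=- ask=99
bid=- ask=99
bid=- ask=99
bid=- ask=99

Derivation:
After op 1 [order #1] limit_sell(price=99, qty=7): fills=none; bids=[-] asks=[#1:7@99]
After op 2 [order #2] limit_sell(price=96, qty=4): fills=none; bids=[-] asks=[#2:4@96 #1:7@99]
After op 3 [order #3] limit_buy(price=99, qty=5): fills=#3x#2:4@96 #3x#1:1@99; bids=[-] asks=[#1:6@99]
After op 4 [order #4] market_sell(qty=6): fills=none; bids=[-] asks=[#1:6@99]
After op 5 [order #5] limit_buy(price=99, qty=3): fills=#5x#1:3@99; bids=[-] asks=[#1:3@99]
After op 6 cancel(order #2): fills=none; bids=[-] asks=[#1:3@99]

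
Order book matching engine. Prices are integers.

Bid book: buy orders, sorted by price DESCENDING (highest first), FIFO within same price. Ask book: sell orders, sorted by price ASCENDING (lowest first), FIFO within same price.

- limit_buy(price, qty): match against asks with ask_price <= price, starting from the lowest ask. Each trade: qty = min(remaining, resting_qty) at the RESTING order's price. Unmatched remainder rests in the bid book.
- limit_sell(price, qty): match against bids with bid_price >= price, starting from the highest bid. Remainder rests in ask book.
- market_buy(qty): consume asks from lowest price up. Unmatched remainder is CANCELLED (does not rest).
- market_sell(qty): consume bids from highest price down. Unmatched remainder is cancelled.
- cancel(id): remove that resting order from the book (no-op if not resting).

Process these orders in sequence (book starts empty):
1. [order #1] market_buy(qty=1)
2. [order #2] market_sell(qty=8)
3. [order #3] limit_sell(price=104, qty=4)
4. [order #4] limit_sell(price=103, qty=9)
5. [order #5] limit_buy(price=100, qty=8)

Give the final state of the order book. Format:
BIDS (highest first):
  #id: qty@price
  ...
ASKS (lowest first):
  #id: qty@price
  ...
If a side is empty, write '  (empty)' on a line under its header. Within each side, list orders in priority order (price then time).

Answer: BIDS (highest first):
  #5: 8@100
ASKS (lowest first):
  #4: 9@103
  #3: 4@104

Derivation:
After op 1 [order #1] market_buy(qty=1): fills=none; bids=[-] asks=[-]
After op 2 [order #2] market_sell(qty=8): fills=none; bids=[-] asks=[-]
After op 3 [order #3] limit_sell(price=104, qty=4): fills=none; bids=[-] asks=[#3:4@104]
After op 4 [order #4] limit_sell(price=103, qty=9): fills=none; bids=[-] asks=[#4:9@103 #3:4@104]
After op 5 [order #5] limit_buy(price=100, qty=8): fills=none; bids=[#5:8@100] asks=[#4:9@103 #3:4@104]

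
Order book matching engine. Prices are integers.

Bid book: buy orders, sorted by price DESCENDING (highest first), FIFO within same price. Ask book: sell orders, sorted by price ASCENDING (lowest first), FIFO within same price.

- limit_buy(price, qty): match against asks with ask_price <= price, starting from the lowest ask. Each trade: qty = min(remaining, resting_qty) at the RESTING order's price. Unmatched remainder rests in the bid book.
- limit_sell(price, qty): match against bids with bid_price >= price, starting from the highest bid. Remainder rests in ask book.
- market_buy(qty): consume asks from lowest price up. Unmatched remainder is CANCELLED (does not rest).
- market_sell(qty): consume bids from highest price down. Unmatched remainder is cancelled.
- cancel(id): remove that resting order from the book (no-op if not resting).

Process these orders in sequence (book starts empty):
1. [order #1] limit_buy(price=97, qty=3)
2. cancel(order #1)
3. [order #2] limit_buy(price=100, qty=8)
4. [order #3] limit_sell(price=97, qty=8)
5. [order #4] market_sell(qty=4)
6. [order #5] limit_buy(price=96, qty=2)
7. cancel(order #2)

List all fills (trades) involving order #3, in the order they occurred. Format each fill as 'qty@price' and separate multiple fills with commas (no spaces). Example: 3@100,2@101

After op 1 [order #1] limit_buy(price=97, qty=3): fills=none; bids=[#1:3@97] asks=[-]
After op 2 cancel(order #1): fills=none; bids=[-] asks=[-]
After op 3 [order #2] limit_buy(price=100, qty=8): fills=none; bids=[#2:8@100] asks=[-]
After op 4 [order #3] limit_sell(price=97, qty=8): fills=#2x#3:8@100; bids=[-] asks=[-]
After op 5 [order #4] market_sell(qty=4): fills=none; bids=[-] asks=[-]
After op 6 [order #5] limit_buy(price=96, qty=2): fills=none; bids=[#5:2@96] asks=[-]
After op 7 cancel(order #2): fills=none; bids=[#5:2@96] asks=[-]

Answer: 8@100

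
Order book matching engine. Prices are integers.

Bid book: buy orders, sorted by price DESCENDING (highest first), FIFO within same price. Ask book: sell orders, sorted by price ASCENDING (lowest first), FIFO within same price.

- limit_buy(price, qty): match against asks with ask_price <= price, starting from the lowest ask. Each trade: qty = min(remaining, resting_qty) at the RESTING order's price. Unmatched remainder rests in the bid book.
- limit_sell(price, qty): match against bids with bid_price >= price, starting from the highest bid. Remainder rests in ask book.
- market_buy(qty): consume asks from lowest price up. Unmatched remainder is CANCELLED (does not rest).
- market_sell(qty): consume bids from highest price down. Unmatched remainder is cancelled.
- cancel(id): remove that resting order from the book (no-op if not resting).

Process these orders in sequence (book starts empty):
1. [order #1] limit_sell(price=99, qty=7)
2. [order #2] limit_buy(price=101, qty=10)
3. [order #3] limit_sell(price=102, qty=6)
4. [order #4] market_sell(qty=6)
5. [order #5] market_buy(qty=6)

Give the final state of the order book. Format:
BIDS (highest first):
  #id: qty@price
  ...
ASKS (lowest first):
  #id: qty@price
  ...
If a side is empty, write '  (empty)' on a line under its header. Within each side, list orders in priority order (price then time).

Answer: BIDS (highest first):
  (empty)
ASKS (lowest first):
  (empty)

Derivation:
After op 1 [order #1] limit_sell(price=99, qty=7): fills=none; bids=[-] asks=[#1:7@99]
After op 2 [order #2] limit_buy(price=101, qty=10): fills=#2x#1:7@99; bids=[#2:3@101] asks=[-]
After op 3 [order #3] limit_sell(price=102, qty=6): fills=none; bids=[#2:3@101] asks=[#3:6@102]
After op 4 [order #4] market_sell(qty=6): fills=#2x#4:3@101; bids=[-] asks=[#3:6@102]
After op 5 [order #5] market_buy(qty=6): fills=#5x#3:6@102; bids=[-] asks=[-]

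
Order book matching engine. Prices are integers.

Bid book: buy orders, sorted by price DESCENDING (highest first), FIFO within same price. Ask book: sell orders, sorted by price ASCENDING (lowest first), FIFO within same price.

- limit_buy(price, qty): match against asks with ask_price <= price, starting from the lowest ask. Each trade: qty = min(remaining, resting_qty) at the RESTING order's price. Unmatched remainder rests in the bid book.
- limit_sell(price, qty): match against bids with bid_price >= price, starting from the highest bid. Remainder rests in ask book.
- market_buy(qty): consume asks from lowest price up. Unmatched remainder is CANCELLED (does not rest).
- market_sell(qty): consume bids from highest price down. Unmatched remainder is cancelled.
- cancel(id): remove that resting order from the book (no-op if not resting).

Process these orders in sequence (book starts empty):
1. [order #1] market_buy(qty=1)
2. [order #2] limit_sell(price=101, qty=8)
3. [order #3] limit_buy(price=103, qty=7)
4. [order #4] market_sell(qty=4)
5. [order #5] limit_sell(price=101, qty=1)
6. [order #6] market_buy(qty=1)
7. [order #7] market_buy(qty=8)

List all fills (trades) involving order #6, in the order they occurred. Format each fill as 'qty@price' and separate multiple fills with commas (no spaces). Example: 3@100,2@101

Answer: 1@101

Derivation:
After op 1 [order #1] market_buy(qty=1): fills=none; bids=[-] asks=[-]
After op 2 [order #2] limit_sell(price=101, qty=8): fills=none; bids=[-] asks=[#2:8@101]
After op 3 [order #3] limit_buy(price=103, qty=7): fills=#3x#2:7@101; bids=[-] asks=[#2:1@101]
After op 4 [order #4] market_sell(qty=4): fills=none; bids=[-] asks=[#2:1@101]
After op 5 [order #5] limit_sell(price=101, qty=1): fills=none; bids=[-] asks=[#2:1@101 #5:1@101]
After op 6 [order #6] market_buy(qty=1): fills=#6x#2:1@101; bids=[-] asks=[#5:1@101]
After op 7 [order #7] market_buy(qty=8): fills=#7x#5:1@101; bids=[-] asks=[-]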